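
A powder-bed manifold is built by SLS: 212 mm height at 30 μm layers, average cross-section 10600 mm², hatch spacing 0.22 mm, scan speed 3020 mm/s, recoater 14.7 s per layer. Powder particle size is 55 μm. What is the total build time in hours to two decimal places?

60.18 hours

Layer count = ceil(212 / 0.03) = 7067.
Scan path per layer = 10600 / 0.22, so 48181.8 mm.
Laser time per layer = 48181.8 / 3020 = 15.9542 s.
Layer cycle = 15.9542 + 14.7, so 30.6542 s.
Build time = 7067 × 30.6542 = 216633.2314 s = 60.18 hours.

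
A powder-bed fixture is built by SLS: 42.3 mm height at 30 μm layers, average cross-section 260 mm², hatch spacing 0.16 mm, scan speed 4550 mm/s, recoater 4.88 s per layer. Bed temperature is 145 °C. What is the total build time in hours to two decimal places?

Layer count = ceil(42.3 / 0.03) = 1410.
Scan path per layer: 260 / 0.16 → 1625 mm.
Scan time per layer: 1625 / 4550 → 0.3571 s.
Layer cycle = 0.3571 + 4.88 = 5.2371 s.
1410 layers × 5.2371 s/layer = 7384.311 s, i.e. 2.05 hours.

2.05 hours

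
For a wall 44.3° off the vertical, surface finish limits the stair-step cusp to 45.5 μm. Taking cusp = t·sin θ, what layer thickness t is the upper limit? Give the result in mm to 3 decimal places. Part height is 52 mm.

0.065 mm

t = h_c / sin θ = 0.0455 / 0.6984 = 0.065 mm.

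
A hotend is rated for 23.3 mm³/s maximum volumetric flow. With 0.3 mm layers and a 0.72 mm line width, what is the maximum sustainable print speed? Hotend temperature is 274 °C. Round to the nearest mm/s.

108 mm/s

Bead cross-section = 0.3 × 0.72, so 0.216 mm².
Max speed = 23.3 / 0.216 = 107.87 ≈ 108 mm/s.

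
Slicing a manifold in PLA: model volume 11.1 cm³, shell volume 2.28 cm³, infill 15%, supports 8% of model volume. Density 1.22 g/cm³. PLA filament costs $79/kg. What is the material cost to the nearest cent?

$0.43

Infill region: 11.1 − 2.28 → 8.82 cm³.
Deposited infill: 0.15 × 8.82 → 1.323 cm³.
Support: 0.08 × 11.1 → 0.888 cm³.
Total printed volume: 2.28 + 1.323 + 0.888 → 4.491 cm³.
Mass = 4.491 × 1.22, so 5.47902 g.
Cost = 5.47902 g / 1000 × $79/kg = $0.43.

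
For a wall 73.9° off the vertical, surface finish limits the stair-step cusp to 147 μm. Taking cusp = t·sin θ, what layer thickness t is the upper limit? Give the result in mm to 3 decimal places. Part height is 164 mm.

0.153 mm

Layer height = cusp / sin(73.9°) = 0.147 / 0.9608 = 0.153 mm.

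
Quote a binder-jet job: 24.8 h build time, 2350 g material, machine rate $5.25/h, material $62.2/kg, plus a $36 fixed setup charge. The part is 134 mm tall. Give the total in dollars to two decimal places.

Time charge: 5.25 × 24.8 → $130.20.
Material cost = 62.2 × 2350/1000, so $146.17.
Adding setup: 130.20 + 146.17 + 36 → $312.37.

$312.37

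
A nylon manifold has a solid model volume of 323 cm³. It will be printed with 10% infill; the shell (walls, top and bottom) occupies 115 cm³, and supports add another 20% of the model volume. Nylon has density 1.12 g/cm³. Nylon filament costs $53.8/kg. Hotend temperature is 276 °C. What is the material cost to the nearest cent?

$12.08

Infill region: 323 − 115 → 208 cm³.
Infill deposited = 0.10 × 208 = 20.8 cm³.
Support = 0.20 × 323 = 64.6 cm³.
Deposited volume = 115 + 20.8 + 64.6, so 200.4 cm³.
Mass: 200.4 × 1.12 → 224.448 g.
Cost = 224.448 g / 1000 × $53.8/kg = $12.08.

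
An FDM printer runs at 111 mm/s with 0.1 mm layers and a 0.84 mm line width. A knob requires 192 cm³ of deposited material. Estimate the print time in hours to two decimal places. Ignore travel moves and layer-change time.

5.72 hours

Bead cross-section = 0.1 × 0.84, so 0.084 mm².
Path length: 192000 mm³ / 0.084 mm² → 2285714.3 mm.
Time extruding = 2285714.3 / 111 = 20592 s.
That's 20592 s → 5.72 hours.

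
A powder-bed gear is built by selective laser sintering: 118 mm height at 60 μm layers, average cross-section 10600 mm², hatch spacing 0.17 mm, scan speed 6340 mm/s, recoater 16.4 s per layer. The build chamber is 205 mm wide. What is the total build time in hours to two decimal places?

14.33 hours

Layers = ⌈118/0.06⌉ = 1967.
Scan path per layer: 10600 / 0.17 → 62352.9 mm.
Laser time per layer = 62352.9 / 6340 = 9.8348 s.
Time per layer = 9.8348 + 16.4, so 26.2348 s.
Total: 1967 × 26.2348 s = 51603.8516 s → 14.33 hours.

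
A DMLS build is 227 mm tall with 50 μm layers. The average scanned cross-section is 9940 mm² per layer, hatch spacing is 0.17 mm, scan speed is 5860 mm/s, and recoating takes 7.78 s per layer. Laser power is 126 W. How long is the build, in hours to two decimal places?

22.39 hours

Layer count = ceil(227 / 0.05) = 4540.
Per-layer scan distance = 9940 / 0.17, so 58470.6 mm.
Per-layer scan time = 58470.6 / 5860 = 9.9779 s.
Time per layer = 9.9779 + 7.78 = 17.7579 s.
4540 layers × 17.7579 s/layer = 80620.866 s, i.e. 22.39 hours.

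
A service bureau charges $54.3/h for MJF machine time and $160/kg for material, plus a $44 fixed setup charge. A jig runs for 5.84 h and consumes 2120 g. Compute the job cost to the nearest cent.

Time charge: 54.3 × 5.84 → $317.112.
Feedstock cost: 160 × 2120/1000 → $339.20.
Total = 317.112 + 339.20 + 44 = 700.312 ≈ $700.31.

$700.31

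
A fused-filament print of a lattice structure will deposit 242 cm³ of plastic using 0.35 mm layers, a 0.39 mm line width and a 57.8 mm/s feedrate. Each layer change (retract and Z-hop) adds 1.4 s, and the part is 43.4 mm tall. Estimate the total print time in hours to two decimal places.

Bead cross-section = 0.35 × 0.39, so 0.1365 mm².
Total extruded path = 242000/0.1365 = 1772893.8 mm.
Extrusion time = 1772893.8 / 57.8, so 30672.9 s.
Layers = ⌈43.4/0.35⌉ = 124.
Layer-change overhead = 124 × 1.4, so 173.6 s.
Altogether 30672.9 + 173.6 = 30846.5 s, i.e. 8.57 hours.

8.57 hours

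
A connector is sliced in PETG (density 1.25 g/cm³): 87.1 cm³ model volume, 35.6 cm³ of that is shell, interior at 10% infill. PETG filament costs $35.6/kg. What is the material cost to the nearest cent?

Volume inside the shell = 87.1 − 35.6, so 51.5 cm³.
Infill deposited = 0.10 × 51.5 = 5.15 cm³.
Total printed volume = 35.6 + 5.15 = 40.75 cm³.
Mass = 40.75 × 1.25 = 50.9375 g.
At $35.6/kg: 50.9375/1000 × 35.6 = $1.81.

$1.81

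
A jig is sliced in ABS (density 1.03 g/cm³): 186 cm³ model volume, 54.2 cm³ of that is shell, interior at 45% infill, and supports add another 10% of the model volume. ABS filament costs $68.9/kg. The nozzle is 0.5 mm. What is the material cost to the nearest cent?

Volume inside the shell: 186 − 54.2 → 131.8 cm³.
Infill volume = 0.45 × 131.8 = 59.31 cm³.
Support: 0.10 × 186 → 18.6 cm³.
Total extruded = 54.2 + 59.31 + 18.6, so 132.11 cm³.
Mass: 132.11 × 1.03 → 136.0733 g.
At $68.9/kg: 136.0733/1000 × 68.9 = $9.38.

$9.38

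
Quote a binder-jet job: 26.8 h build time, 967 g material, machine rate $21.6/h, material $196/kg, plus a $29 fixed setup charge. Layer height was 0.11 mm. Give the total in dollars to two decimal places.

$797.41

Machine-time cost = 21.6 × 26.8 = $578.88.
Material charge: 196 × 967/1000 → $189.532.
Adding setup: 578.88 + 189.532 + 29 → 797.412 ≈ $797.41.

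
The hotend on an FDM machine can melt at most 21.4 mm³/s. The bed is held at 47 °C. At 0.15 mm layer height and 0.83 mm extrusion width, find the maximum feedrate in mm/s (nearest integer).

Extrusion cross-section = 0.15 × 0.83, so 0.1245 mm².
Max speed = 21.4 / 0.1245 = 171.89 ≈ 172 mm/s.

172 mm/s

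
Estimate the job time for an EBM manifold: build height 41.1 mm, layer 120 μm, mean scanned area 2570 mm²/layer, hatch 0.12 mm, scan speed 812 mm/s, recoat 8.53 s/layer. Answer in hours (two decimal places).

3.33 hours

Layer count = ceil(41.1 / 0.12) = 343.
Per-layer scan distance: 2570 / 0.12 → 21416.7 mm.
Scan time per layer = 21416.7 / 812, so 26.3752 s.
Per-layer time: 26.3752 + 8.53 → 34.9052 s.
Total: 343 × 34.9052 s = 11972.4836 s → 3.33 hours.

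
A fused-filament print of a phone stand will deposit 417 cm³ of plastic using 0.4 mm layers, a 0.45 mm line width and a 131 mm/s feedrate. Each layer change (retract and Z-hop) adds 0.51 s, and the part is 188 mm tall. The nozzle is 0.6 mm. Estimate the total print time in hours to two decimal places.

Extrusion cross-section = 0.4 × 0.45 = 0.18 mm².
Toolpath length = 417 cm³ / 0.18 mm² = 417000 / 0.18 = 2316666.7 mm.
Print-move time: 2316666.7 / 131 → 17684.5 s.
Number of layers: 188 / 0.4 → 470 (rounded up).
Non-print overhead = 470 × 0.51 = 239.7 s.
Total = 17684.5 + 239.7 = 17924.2 s = 4.98 hours.

4.98 hours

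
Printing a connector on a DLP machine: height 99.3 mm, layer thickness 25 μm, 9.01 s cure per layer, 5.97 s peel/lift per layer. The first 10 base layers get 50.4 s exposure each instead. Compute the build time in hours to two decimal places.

16.64 hours

Layer count = ceil(99.3 / 0.025) = 3972.
Burn-in layers: 10 × (50.4 + 5.97) → 563.7 s.
Regular layers = 3962 × (9.01 + 5.97) = 59350.76 s.
Sum: 563.7 + 59350.76 = 59914.46 s → 16.64 hours.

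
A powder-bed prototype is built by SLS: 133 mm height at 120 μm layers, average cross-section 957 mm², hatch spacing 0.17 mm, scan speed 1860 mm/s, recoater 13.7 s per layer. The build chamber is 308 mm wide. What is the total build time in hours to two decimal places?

5.15 hours

Layers = ⌈133/0.12⌉ = 1109.
Scan path per layer = 957 / 0.17 = 5629.4 mm.
Per-layer scan time: 5629.4 / 1860 → 3.0266 s.
Time per layer = 3.0266 + 13.7, so 16.7266 s.
1109 layers × 16.7266 s/layer = 18549.7994 s, i.e. 5.15 hours.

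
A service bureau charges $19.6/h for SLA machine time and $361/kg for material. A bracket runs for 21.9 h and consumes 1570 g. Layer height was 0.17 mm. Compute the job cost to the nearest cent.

Machine-time cost = 19.6 × 21.9 = $429.24.
Feedstock cost: 361 × 1570/1000 → $566.77.
Total = 429.24 + 566.77 = $996.01.

$996.01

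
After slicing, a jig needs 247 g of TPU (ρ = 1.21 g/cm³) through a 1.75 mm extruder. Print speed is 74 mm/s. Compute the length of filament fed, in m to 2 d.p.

Extruded volume: 247/1.21 = 204.1322 cm³ (204132.2 mm³).
Cross-section of 1.75 mm filament: π·(1.75/2)² = 2.4053 mm².
L = V/A = 204132.2/2.4053 = 84867.67 mm → 84.87 m.

84.87 m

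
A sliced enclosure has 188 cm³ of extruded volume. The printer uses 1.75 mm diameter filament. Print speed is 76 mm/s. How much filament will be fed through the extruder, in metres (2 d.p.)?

Filament cross-section = π × (1.75/2)² = 2.4053 mm².
Length = 188 cm³ / 2.4053 mm² = 188000 / 2.4053 = 78160.73 mm = 78.16 m.

78.16 m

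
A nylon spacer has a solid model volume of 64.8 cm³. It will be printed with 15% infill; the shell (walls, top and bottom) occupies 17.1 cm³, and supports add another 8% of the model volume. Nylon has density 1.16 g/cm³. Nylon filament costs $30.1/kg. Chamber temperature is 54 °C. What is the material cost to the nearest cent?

$1.03

Volume inside the shell: 64.8 − 17.1 → 47.7 cm³.
Infill volume = 0.15 × 47.7 = 7.155 cm³.
Support = 0.08 × 64.8 = 5.184 cm³.
Total extruded: 17.1 + 7.155 + 5.184 → 29.439 cm³.
Mass = 29.439 × 1.16, so 34.14924 g.
At $30.1/kg: 34.14924/1000 × 30.1 = $1.03.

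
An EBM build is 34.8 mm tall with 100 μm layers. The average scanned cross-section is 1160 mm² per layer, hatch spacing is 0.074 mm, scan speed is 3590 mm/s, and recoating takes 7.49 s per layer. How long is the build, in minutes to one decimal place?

68.8 minutes

Layer count = ceil(34.8 / 0.1) = 348.
Hatch length per layer: 1160 / 0.074 → 15675.7 mm.
Scan time per layer: 15675.7 / 3590 → 4.3665 s.
Per-layer time: 4.3665 + 7.49 → 11.8565 s.
348 layers × 11.8565 s/layer = 4126.062 s, i.e. 68.8 minutes.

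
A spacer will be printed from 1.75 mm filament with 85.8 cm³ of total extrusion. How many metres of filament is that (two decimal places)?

35.67 m

Cross-section of 1.75 mm filament: π·(1.75/2)² = 2.4053 mm².
L = 85800 mm³ / 2.4053 mm² = 35671.23 mm, i.e. 35.67 m.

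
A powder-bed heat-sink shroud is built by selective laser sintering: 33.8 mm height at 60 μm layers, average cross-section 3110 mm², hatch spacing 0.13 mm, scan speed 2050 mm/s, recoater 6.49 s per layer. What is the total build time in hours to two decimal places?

2.85 hours

Layer count = ceil(33.8 / 0.06) = 564.
Per-layer scan distance: 3110 / 0.13 → 23923.1 mm.
Laser time per layer = 23923.1 / 2050, so 11.6698 s.
Per-layer time = 11.6698 + 6.49, so 18.1598 s.
Total: 564 × 18.1598 s = 10242.1272 s → 2.85 hours.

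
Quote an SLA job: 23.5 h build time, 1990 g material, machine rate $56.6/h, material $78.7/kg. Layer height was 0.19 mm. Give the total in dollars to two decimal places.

Time charge = 56.6 × 23.5 = $1330.10.
Material cost = 78.7 × 1990/1000, so $156.613.
Total = 1330.10 + 156.613 = 1486.713 ≈ $1486.71.

$1486.71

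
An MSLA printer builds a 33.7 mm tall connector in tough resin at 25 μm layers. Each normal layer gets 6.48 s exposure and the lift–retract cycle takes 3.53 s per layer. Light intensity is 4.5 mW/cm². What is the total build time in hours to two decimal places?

3.75 hours

Layers = ⌈33.7/0.025⌉ = 1348.
Per-layer time = 6.48 + 3.53 = 10.01 s.
Build time: 1348 × 10.01 s = 13493.48 s, i.e. 3.75 hours.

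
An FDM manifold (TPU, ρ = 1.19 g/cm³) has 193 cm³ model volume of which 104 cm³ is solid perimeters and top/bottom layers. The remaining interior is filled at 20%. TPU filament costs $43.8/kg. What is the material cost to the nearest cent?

Interior volume = 193 − 104, so 89 cm³.
Deposited infill = 0.20 × 89 = 17.8 cm³.
Total printed volume: 104 + 17.8 → 121.8 cm³.
Mass = 121.8 × 1.19, so 144.942 g.
At $43.8/kg: 144.942/1000 × 43.8 = $6.35.

$6.35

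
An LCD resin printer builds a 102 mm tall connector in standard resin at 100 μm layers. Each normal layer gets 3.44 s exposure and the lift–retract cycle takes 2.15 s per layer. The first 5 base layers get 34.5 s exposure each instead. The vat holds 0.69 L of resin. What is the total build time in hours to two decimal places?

Number of layers: 102 / 0.1 → 1020 (rounded up).
Bottom layers: 5 × (34.5 + 2.15) → 183.25 s.
Regular layers: 1015 × (3.44 + 2.15) → 5673.85 s.
Total = 183.25 + 5673.85 = 5857.1 s = 1.63 hours.

1.63 hours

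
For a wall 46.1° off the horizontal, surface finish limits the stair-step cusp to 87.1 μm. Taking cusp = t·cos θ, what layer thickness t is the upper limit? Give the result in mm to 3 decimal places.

t = h_c / cos θ = 0.0871 / 0.6934 = 0.126 mm.

0.126 mm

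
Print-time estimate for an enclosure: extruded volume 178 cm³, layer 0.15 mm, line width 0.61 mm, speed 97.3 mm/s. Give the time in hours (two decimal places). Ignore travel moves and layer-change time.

5.55 hours

Extrusion cross-section = 0.15 × 0.61, so 0.0915 mm².
Toolpath length = 178 cm³ / 0.0915 mm² = 178000 / 0.0915 = 1945355.2 mm.
Print-move time = 1945355.2 / 97.3, so 19993.4 s.
In the requested units: 19993.4 s = 5.55 hours.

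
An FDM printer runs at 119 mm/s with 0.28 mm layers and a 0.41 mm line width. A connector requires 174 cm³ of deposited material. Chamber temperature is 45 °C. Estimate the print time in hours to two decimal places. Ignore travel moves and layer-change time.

Line area: 0.28 × 0.41 → 0.1148 mm².
Toolpath length = 174 cm³ / 0.1148 mm² = 174000 / 0.1148 = 1515679.4 mm.
Time extruding: 1515679.4 / 119 → 12736.8 s.
Converting: 12736.8 s = 3.54 hours.

3.54 hours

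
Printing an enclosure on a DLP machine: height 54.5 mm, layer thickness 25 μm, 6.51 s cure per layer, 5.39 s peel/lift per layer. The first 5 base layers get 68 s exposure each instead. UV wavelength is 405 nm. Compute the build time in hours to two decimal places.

Layers = ⌈54.5/0.025⌉ = 2180.
Burn-in layers = 5 × (68 + 5.39), so 366.95 s.
Normal layers: 2175 × (6.51 + 5.39) → 25882.5 s.
Sum: 366.95 + 25882.5 = 26249.45 s → 7.29 hours.

7.29 hours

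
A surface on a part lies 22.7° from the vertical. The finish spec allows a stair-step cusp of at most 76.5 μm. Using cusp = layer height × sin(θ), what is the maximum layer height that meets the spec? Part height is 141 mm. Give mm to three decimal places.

0.198 mm

t = h_c / sin θ = 0.0765 / 0.3859 = 0.198 mm.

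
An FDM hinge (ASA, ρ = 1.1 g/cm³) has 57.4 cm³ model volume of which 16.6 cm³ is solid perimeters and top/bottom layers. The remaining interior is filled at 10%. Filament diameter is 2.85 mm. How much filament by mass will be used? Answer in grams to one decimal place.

Volume inside the shell = 57.4 − 16.6, so 40.8 cm³.
Infill deposited = 0.10 × 40.8, so 4.08 cm³.
Deposited volume: 16.6 + 4.08 → 20.68 cm³.
Mass = 20.68 × 1.1, so 22.748 g.

22.7 g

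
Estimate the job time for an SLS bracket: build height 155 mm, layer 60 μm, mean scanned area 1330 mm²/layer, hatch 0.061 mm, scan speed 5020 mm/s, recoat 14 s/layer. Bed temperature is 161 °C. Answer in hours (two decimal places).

Layers = ⌈155/0.06⌉ = 2584.
Per-layer scan distance: 1330 / 0.061 → 21803.3 mm.
Laser time per layer: 21803.3 / 5020 → 4.3433 s.
Layer cycle = 4.3433 + 14, so 18.3433 s.
2584 layers × 18.3433 s/layer = 47399.0872 s, i.e. 13.17 hours.

13.17 hours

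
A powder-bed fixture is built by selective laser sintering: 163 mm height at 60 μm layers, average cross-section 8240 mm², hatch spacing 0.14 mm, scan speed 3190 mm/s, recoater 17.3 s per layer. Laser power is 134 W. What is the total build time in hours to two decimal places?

Layers = ⌈163/0.06⌉ = 2717.
Scan path per layer: 8240 / 0.14 → 58857.1 mm.
Laser time per layer: 58857.1 / 3190 → 18.4505 s.
Per-layer time = 18.4505 + 17.3, so 35.7505 s.
Build time = 2717 × 35.7505 = 97134.1085 s = 26.98 hours.

26.98 hours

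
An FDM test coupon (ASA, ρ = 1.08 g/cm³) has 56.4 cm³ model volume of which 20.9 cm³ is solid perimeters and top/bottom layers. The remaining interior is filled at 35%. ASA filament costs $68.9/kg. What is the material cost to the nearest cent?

Infill region = 56.4 − 20.9 = 35.5 cm³.
Infill volume = 0.35 × 35.5, so 12.425 cm³.
Total extruded = 20.9 + 12.425, so 33.325 cm³.
Mass = 33.325 × 1.08 = 35.991 g.
Cost = 35.991 g / 1000 × $68.9/kg = $2.48.

$2.48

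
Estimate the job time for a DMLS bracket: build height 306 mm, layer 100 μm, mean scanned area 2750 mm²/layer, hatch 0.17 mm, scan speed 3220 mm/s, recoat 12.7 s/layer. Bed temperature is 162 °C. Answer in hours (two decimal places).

15.07 hours

Number of layers: 306 / 0.1 → 3060 (rounded up).
Per-layer scan distance = 2750 / 0.17 = 16176.5 mm.
Scan time per layer: 16176.5 / 3220 → 5.0238 s.
Time per layer: 5.0238 + 12.7 → 17.7238 s.
3060 layers × 17.7238 s/layer = 54234.828 s, i.e. 15.07 hours.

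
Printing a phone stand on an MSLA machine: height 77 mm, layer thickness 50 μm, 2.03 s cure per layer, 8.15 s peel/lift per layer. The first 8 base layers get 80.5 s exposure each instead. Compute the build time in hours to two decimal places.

4.53 hours

Layer count = ceil(77 / 0.05) = 1540.
Base layers: 8 × (80.5 + 8.15) → 709.2 s.
Regular layers: 1532 × (2.03 + 8.15) → 15595.76 s.
Sum: 709.2 + 15595.76 = 16304.96 s → 4.53 hours.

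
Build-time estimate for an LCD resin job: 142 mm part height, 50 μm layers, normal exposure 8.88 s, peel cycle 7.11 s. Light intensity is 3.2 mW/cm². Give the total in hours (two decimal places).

12.61 hours

Layers = ⌈142/0.05⌉ = 2840.
Cycle time: 8.88 + 7.11 → 15.99 s.
Build time: 2840 × 15.99 s = 45411.6 s, i.e. 12.61 hours.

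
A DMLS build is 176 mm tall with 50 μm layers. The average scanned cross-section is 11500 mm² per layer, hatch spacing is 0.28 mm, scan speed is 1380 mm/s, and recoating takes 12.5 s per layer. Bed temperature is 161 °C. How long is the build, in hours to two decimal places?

Layer count = ceil(176 / 0.05) = 3520.
Per-layer scan distance = 11500 / 0.28, so 41071.4 mm.
Per-layer scan time: 41071.4 / 1380 → 29.7619 s.
Time per layer = 29.7619 + 12.5 = 42.2619 s.
Build time = 3520 × 42.2619 = 148761.888 s = 41.32 hours.

41.32 hours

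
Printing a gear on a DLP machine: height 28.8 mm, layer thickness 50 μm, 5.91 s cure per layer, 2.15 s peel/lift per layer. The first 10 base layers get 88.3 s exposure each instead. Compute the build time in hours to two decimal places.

1.52 hours

Layer count = ceil(28.8 / 0.05) = 576.
Burn-in layers = 10 × (88.3 + 2.15), so 904.5 s.
Remaining layers: 566 × (5.91 + 2.15) → 4561.96 s.
Sum: 904.5 + 4561.96 = 5466.46 s → 1.52 hours.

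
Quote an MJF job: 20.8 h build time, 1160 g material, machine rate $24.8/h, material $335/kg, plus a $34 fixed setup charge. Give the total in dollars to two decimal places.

$938.44

Machine-time cost = 24.8 × 20.8 = $515.84.
Material cost = 335 × 1160/1000, so $388.60.
Adding setup: 515.84 + 388.60 + 34 → $938.44.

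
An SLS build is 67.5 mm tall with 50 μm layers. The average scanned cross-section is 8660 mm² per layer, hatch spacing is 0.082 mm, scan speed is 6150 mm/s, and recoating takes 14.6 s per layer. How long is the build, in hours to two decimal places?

11.91 hours

Number of layers: 67.5 / 0.05 → 1350 (rounded up).
Per-layer scan distance = 8660 / 0.082, so 105609.8 mm.
Scan time per layer = 105609.8 / 6150, so 17.1723 s.
Time per layer = 17.1723 + 14.6, so 31.7723 s.
Build time = 1350 × 31.7723 = 42892.605 s = 11.91 hours.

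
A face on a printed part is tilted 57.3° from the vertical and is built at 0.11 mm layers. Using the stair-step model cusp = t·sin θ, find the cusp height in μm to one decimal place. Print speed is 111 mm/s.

92.6 μm

Cusp = layer height × sin(57.3°) = 0.11 × 0.8415 = 0.092565 mm = 92.6 μm.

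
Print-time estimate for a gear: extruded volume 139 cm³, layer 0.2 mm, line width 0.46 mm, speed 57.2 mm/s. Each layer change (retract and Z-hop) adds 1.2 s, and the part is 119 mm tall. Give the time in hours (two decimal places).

7.54 hours

Line area = 0.2 × 0.46, so 0.092 mm².
Total extruded path = 139000/0.092 = 1510869.6 mm.
Print-move time = 1510869.6 / 57.2 = 26413.8 s.
Layer count = ceil(119 / 0.2) = 595.
Z-hop total: 595 × 1.2 → 714 s.
Total = 26413.8 + 714 = 27127.8 s = 7.54 hours.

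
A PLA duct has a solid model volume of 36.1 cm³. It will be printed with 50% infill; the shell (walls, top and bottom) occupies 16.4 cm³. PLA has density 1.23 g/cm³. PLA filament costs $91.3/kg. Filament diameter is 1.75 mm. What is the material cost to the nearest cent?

Interior volume = 36.1 − 16.4, so 19.7 cm³.
Infill volume: 0.50 × 19.7 → 9.85 cm³.
Total extruded: 16.4 + 9.85 → 26.25 cm³.
Mass: 26.25 × 1.23 → 32.2875 g.
Cost = 32.2875 g / 1000 × $91.3/kg = $2.95.

$2.95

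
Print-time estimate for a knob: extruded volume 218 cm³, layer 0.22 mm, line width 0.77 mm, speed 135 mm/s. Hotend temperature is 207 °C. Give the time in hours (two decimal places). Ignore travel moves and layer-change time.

2.65 hours

Extrusion cross-section = 0.22 × 0.77, so 0.1694 mm².
Toolpath length = 218 cm³ / 0.1694 mm² = 218000 / 0.1694 = 1286894.9 mm.
Print-move time: 1286894.9 / 135 → 9532.6 s.
Converting: 9532.6 s = 2.65 hours.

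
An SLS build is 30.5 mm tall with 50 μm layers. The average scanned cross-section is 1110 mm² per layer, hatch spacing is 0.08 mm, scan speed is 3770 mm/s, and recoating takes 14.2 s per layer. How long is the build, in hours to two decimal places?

3.03 hours

Layers = ⌈30.5/0.05⌉ = 610.
Hatch length per layer = 1110 / 0.08 = 13875 mm.
Laser time per layer = 13875 / 3770 = 3.6804 s.
Time per layer = 3.6804 + 14.2, so 17.8804 s.
610 layers × 17.8804 s/layer = 10907.044 s, i.e. 3.03 hours.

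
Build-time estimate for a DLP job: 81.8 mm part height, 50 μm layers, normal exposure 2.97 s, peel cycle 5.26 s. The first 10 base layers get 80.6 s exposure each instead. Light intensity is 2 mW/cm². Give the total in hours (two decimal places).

Layer count = ceil(81.8 / 0.05) = 1636.
Bottom layers: 10 × (80.6 + 5.26) → 858.6 s.
Remaining layers = 1626 × (2.97 + 5.26), so 13381.98 s.
Total = 858.6 + 13381.98 = 14240.58 s = 3.96 hours.

3.96 hours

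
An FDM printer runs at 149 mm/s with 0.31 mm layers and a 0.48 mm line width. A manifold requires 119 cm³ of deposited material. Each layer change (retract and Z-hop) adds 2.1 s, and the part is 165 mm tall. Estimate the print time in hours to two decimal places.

1.80 hours

Line area: 0.31 × 0.48 → 0.1488 mm².
Path length: 119000 mm³ / 0.1488 mm² → 799731.2 mm.
Time extruding: 799731.2 / 149 → 5367.3 s.
Layers = ⌈165/0.31⌉ = 533.
Z-hop total = 533 × 2.1, so 1119.3 s.
Total = 5367.3 + 1119.3 = 6486.6 s = 1.80 hours.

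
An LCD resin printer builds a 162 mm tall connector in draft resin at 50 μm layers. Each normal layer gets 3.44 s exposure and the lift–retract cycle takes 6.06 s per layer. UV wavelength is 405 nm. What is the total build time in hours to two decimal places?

8.55 hours

Number of layers: 162 / 0.05 → 3240 (rounded up).
Each layer takes: 3.44 + 6.06 → 9.5 s.
Build time: 3240 × 9.5 s = 30780 s, i.e. 8.55 hours.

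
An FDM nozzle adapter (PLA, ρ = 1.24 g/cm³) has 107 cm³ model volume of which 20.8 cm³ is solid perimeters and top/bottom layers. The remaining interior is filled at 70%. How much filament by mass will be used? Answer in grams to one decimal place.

Interior volume = 107 − 20.8, so 86.2 cm³.
Infill deposited = 0.70 × 86.2 = 60.34 cm³.
Total extruded = 20.8 + 60.34 = 81.14 cm³.
Mass = 81.14 × 1.24 = 100.6136 g.

100.6 g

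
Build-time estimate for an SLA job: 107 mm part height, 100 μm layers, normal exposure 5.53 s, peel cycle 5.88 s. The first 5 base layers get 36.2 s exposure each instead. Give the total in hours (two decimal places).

3.43 hours

Layers = ⌈107/0.1⌉ = 1070.
Base layers = 5 × (36.2 + 5.88) = 210.4 s.
Normal layers: 1065 × (5.53 + 5.88) → 12151.65 s.
Sum: 210.4 + 12151.65 = 12362.05 s → 3.43 hours.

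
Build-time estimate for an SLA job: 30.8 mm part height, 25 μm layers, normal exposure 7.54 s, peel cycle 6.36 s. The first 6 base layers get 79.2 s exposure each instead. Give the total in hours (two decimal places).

Layers = ⌈30.8/0.025⌉ = 1232.
Burn-in layers = 6 × (79.2 + 6.36) = 513.36 s.
Normal layers: 1226 × (7.54 + 6.36) → 17041.4 s.
Total = 513.36 + 17041.4 = 17554.76 s = 4.88 hours.

4.88 hours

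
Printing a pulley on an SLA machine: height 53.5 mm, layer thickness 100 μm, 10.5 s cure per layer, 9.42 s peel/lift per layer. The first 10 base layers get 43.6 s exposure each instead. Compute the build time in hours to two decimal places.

3.05 hours

Layers = ⌈53.5/0.1⌉ = 535.
Base layers = 10 × (43.6 + 9.42) = 530.2 s.
Regular layers = 525 × (10.5 + 9.42), so 10458 s.
Total = 530.2 + 10458 = 10988.2 s = 3.05 hours.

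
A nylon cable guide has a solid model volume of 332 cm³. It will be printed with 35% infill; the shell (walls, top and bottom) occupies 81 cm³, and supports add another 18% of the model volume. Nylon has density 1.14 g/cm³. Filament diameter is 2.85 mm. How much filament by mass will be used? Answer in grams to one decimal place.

260.6 g

Interior volume: 332 − 81 → 251 cm³.
Infill volume = 0.35 × 251, so 87.85 cm³.
Support = 0.18 × 332 = 59.76 cm³.
Total printed volume = 81 + 87.85 + 59.76 = 228.61 cm³.
Mass = 228.61 × 1.14 = 260.6154 g.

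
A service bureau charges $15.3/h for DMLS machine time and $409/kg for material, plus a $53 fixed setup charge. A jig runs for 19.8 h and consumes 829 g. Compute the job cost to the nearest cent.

Machine-time cost = 15.3 × 19.8 = $302.94.
Material charge = 409 × 829/1000 = $339.061.
Adding setup: 302.94 + 339.061 + 53 → 695.001 ≈ $695.00.

$695.00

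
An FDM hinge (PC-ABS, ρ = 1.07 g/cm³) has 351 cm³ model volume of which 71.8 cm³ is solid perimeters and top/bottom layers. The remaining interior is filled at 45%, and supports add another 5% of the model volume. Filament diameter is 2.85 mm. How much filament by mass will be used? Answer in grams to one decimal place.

Infill region = 351 − 71.8 = 279.2 cm³.
Infill volume = 0.45 × 279.2, so 125.64 cm³.
Support: 0.05 × 351 → 17.55 cm³.
Total extruded = 71.8 + 125.64 + 17.55, so 214.99 cm³.
Mass = 214.99 × 1.07, so 230.0393 g.

230.0 g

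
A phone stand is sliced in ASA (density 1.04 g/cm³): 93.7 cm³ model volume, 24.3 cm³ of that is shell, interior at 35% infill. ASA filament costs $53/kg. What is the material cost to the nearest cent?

$2.68

Infill region: 93.7 − 24.3 → 69.4 cm³.
Infill volume = 0.35 × 69.4 = 24.29 cm³.
Deposited volume = 24.3 + 24.29, so 48.59 cm³.
Mass = 48.59 × 1.04 = 50.5336 g.
At $53/kg: 50.5336/1000 × 53 = $2.68.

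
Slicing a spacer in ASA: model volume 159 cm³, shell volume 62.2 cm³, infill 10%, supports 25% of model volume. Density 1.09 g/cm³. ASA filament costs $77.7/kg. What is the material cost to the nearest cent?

Volume inside the shell = 159 − 62.2, so 96.8 cm³.
Infill deposited = 0.10 × 96.8, so 9.68 cm³.
Support: 0.25 × 159 → 39.75 cm³.
Total printed volume = 62.2 + 9.68 + 39.75 = 111.63 cm³.
Mass = 111.63 × 1.09, so 121.6767 g.
At $77.7/kg: 121.6767/1000 × 77.7 = $9.45.

$9.45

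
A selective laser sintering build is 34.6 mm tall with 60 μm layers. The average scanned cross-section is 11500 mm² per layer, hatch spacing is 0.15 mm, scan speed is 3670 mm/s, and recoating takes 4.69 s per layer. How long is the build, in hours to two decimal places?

Layer count = ceil(34.6 / 0.06) = 577.
Per-layer scan distance: 11500 / 0.15 → 76666.7 mm.
Per-layer scan time = 76666.7 / 3670 = 20.8901 s.
Time per layer: 20.8901 + 4.69 → 25.5801 s.
Build time = 577 × 25.5801 = 14759.7177 s = 4.10 hours.

4.10 hours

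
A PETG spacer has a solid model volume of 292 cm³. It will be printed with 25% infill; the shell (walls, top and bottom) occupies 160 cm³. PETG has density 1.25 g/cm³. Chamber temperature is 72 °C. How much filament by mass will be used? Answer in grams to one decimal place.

Volume inside the shell: 292 − 160 → 132 cm³.
Infill volume: 0.25 × 132 → 33 cm³.
Total extruded = 160 + 33 = 193 cm³.
Mass: 193 × 1.25 → 241.25 g.

241.3 g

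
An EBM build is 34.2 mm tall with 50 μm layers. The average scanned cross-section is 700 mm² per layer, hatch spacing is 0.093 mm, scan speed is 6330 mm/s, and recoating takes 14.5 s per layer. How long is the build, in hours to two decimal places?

Number of layers: 34.2 / 0.05 → 684 (rounded up).
Hatch length per layer = 700 / 0.093, so 7526.9 mm.
Per-layer scan time = 7526.9 / 6330, so 1.1891 s.
Per-layer time = 1.1891 + 14.5, so 15.6891 s.
684 layers × 15.6891 s/layer = 10731.3444 s, i.e. 2.98 hours.

2.98 hours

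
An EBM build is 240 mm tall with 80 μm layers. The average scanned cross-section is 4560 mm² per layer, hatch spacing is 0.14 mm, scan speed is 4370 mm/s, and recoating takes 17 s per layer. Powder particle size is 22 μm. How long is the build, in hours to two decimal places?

20.38 hours

Layers = ⌈240/0.08⌉ = 3000.
Per-layer scan distance = 4560 / 0.14 = 32571.4 mm.
Beam time per layer = 32571.4 / 4370, so 7.4534 s.
Layer cycle = 7.4534 + 17, so 24.4534 s.
Total: 3000 × 24.4534 s = 73360.2 s → 20.38 hours.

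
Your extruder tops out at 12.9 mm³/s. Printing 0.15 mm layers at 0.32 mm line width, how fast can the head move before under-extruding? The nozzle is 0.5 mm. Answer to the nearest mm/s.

269 mm/s

A = 0.15 × 0.32 = 0.048 mm².
Max speed = 12.9 / 0.048 = 268.75 ≈ 269 mm/s.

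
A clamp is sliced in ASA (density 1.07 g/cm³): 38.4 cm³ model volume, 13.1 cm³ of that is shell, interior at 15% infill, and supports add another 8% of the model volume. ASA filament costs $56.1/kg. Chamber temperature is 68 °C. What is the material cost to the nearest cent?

Volume inside the shell = 38.4 − 13.1 = 25.3 cm³.
Infill volume = 0.15 × 25.3, so 3.795 cm³.
Support = 0.08 × 38.4 = 3.072 cm³.
Deposited volume: 13.1 + 3.795 + 3.072 → 19.967 cm³.
Mass = 19.967 × 1.07 = 21.36469 g.
Cost = 21.36469 g / 1000 × $56.1/kg = $1.20.

$1.20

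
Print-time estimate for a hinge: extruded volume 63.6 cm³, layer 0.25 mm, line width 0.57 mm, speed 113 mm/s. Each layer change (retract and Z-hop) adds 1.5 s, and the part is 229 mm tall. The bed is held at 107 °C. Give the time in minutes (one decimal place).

88.7 minutes

Line area = 0.25 × 0.57 = 0.1425 mm².
Path length: 63600 mm³ / 0.1425 mm² → 446315.8 mm.
Extrusion time: 446315.8 / 113 → 3949.7 s.
Layers = ⌈229/0.25⌉ = 916.
Z-hop total: 916 × 1.5 → 1374 s.
Total = 3949.7 + 1374 = 5323.7 s = 88.7 minutes.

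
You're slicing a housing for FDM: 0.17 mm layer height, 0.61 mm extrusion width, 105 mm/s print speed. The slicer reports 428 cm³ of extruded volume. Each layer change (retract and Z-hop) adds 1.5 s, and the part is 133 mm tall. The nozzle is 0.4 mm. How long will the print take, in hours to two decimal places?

11.25 hours

Bead cross-section = 0.17 × 0.61 = 0.1037 mm².
Toolpath length = 428 cm³ / 0.1037 mm² = 428000 / 0.1037 = 4127290.3 mm.
Time extruding = 4127290.3 / 105 = 39307.5 s.
Number of layers: 133 / 0.17 → 783 (rounded up).
Z-hop total = 783 × 1.5, so 1174.5 s.
Altogether 39307.5 + 1174.5 = 40482 s, i.e. 11.25 hours.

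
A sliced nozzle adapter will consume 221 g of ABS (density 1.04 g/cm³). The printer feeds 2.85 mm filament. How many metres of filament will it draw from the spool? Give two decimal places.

33.31 m

Volume = 221 g / 1.04 g·cm⁻³ = 212.5 cm³ = 212500 mm³.
Filament cross-section = π × (2.85/2)² = 6.3794 mm².
Length = 212500 / 6.3794 = 33310.34 mm = 33.31 m.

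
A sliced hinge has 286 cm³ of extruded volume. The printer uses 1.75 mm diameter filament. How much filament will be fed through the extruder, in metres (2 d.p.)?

Filament cross-section = π × (1.75/2)² = 2.4053 mm².
Length = 286 cm³ / 2.4053 mm² = 286000 / 2.4053 = 118904.09 mm = 118.90 m.

118.90 m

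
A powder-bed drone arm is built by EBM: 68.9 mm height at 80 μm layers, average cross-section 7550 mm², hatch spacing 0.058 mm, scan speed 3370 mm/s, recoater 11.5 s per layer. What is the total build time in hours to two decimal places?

Number of layers: 68.9 / 0.08 → 862 (rounded up).
Hatch length per layer = 7550 / 0.058 = 130172.4 mm.
Scan time per layer = 130172.4 / 3370 = 38.6268 s.
Time per layer = 38.6268 + 11.5 = 50.1268 s.
862 layers × 50.1268 s/layer = 43209.3016 s, i.e. 12.00 hours.

12.00 hours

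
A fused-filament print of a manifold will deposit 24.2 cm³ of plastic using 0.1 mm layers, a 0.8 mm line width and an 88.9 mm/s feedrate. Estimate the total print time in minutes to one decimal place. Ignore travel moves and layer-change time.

Extrusion cross-section = 0.1 × 0.8, so 0.08 mm².
Path length: 24200 mm³ / 0.08 mm² → 302500 mm.
Print-move time = 302500 / 88.9 = 3402.7 s.
In the requested units: 3402.7 s = 56.7 minutes.

56.7 minutes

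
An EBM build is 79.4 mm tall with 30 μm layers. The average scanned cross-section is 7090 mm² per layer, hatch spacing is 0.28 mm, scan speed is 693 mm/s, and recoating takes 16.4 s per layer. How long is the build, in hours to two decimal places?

Number of layers: 79.4 / 0.03 → 2647 (rounded up).
Hatch length per layer: 7090 / 0.28 → 25321.4 mm.
Beam time per layer = 25321.4 / 693, so 36.5388 s.
Layer cycle: 36.5388 + 16.4 → 52.9388 s.
Total: 2647 × 52.9388 s = 140129.0036 s → 38.92 hours.

38.92 hours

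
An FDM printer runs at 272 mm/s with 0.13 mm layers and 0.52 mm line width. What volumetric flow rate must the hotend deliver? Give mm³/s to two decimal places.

18.39

Bead cross-section: 0.13 × 0.52 → 0.0676 mm².
Volumetric flow = 272 × 0.0676 = 18.39 mm³/s.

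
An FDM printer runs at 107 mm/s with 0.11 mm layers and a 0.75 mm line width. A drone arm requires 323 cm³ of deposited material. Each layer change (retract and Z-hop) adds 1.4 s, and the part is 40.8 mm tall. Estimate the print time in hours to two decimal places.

Line area = 0.11 × 0.75, so 0.0825 mm².
Total extruded path = 323000/0.0825 = 3915151.5 mm.
Time extruding = 3915151.5 / 107, so 36590.2 s.
Number of layers: 40.8 / 0.11 → 371 (rounded up).
Z-hop total = 371 × 1.4, so 519.4 s.
Total = 36590.2 + 519.4 = 37109.6 s = 10.31 hours.

10.31 hours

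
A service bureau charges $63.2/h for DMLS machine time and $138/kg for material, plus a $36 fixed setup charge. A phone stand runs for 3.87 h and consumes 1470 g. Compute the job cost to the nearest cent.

Time charge = 63.2 × 3.87 = $244.584.
Feedstock cost = 138 × 1470/1000 = $202.86.
Adding setup: 244.584 + 202.86 + 36 → 483.444 ≈ $483.44.

$483.44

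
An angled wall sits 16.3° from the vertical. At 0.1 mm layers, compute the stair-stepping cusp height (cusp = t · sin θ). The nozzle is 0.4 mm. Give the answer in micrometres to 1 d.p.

sin(16.3°) = 0.2807, so cusp = 0.1 × 0.2807 = 0.02807 mm → 28.1 μm.

28.1 μm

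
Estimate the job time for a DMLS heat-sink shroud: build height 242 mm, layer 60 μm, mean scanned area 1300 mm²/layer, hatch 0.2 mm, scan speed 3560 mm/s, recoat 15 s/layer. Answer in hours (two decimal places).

Layer count = ceil(242 / 0.06) = 4034.
Per-layer scan distance = 1300 / 0.2 = 6500 mm.
Scan time per layer = 6500 / 3560, so 1.8258 s.
Layer cycle = 1.8258 + 15, so 16.8258 s.
Build time = 4034 × 16.8258 = 67875.2772 s = 18.85 hours.

18.85 hours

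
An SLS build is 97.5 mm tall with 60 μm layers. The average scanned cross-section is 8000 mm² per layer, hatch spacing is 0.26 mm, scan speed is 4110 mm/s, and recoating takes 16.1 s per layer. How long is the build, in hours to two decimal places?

10.65 hours

Layers = ⌈97.5/0.06⌉ = 1625.
Hatch length per layer = 8000 / 0.26 = 30769.2 mm.
Per-layer scan time = 30769.2 / 4110, so 7.4864 s.
Time per layer: 7.4864 + 16.1 → 23.5864 s.
Total: 1625 × 23.5864 s = 38327.9 s → 10.65 hours.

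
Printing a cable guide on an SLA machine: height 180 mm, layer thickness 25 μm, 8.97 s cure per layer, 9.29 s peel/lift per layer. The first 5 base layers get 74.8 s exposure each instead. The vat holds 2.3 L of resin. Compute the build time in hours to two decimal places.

36.61 hours

Layers = ⌈180/0.025⌉ = 7200.
Bottom layers: 5 × (74.8 + 9.29) → 420.45 s.
Remaining layers = 7195 × (8.97 + 9.29) = 131380.7 s.
Sum: 420.45 + 131380.7 = 131801.15 s → 36.61 hours.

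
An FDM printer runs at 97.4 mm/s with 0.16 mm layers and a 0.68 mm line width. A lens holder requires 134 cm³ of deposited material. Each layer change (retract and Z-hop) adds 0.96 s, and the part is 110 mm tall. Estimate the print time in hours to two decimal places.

3.70 hours

Bead cross-section = 0.16 × 0.68, so 0.1088 mm².
Path length: 134000 mm³ / 0.1088 mm² → 1231617.6 mm.
Print-move time = 1231617.6 / 97.4 = 12644.9 s.
Layers = ⌈110/0.16⌉ = 688.
Non-print overhead = 688 × 0.96, so 660.48 s.
Altogether 12644.9 + 660.48 = 13305.38 s, i.e. 3.70 hours.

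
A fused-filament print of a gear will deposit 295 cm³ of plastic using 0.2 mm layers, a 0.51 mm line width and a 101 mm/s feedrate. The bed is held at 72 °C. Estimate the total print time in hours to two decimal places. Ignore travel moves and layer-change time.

7.95 hours

Bead cross-section: 0.2 × 0.51 → 0.102 mm².
Path length: 295000 mm³ / 0.102 mm² → 2892156.9 mm.
Print-move time = 2892156.9 / 101, so 28635.2 s.
28635.2 s = 7.95 hours.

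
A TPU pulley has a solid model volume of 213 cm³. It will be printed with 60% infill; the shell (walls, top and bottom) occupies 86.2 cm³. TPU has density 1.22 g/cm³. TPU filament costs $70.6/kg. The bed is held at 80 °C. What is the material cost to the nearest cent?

Volume inside the shell = 213 − 86.2 = 126.8 cm³.
Infill deposited = 0.60 × 126.8 = 76.08 cm³.
Total printed volume = 86.2 + 76.08 = 162.28 cm³.
Mass = 162.28 × 1.22, so 197.9816 g.
At $70.6/kg: 197.9816/1000 × 70.6 = $13.98.

$13.98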